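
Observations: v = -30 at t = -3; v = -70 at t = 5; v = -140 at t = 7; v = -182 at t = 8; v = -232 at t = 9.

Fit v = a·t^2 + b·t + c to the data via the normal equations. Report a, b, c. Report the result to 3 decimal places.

Forming AᵀA = [[13764, 1682, 228]; [1682, 228, 26]; [228, 26, 5]] and Aᵀv = [-39320, -4784, -654]ᵀ gives AᵀA·[a, b, c]ᵀ = Aᵀv.
Solving the 3×3 system (Gaussian elimination) gives a = -34778/11797, b = 10196/11797, c = -10190/11797.

a = -2.948, b = 0.864, c = -0.864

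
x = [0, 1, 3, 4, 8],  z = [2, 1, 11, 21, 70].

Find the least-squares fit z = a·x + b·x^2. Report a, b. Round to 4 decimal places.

Setting ∂/∂a … = 0 gives: 90·a + 604·b = 678;  604·a + 4434·b = 4916.
(Σx·x = 90, Σx·x^2 = 604, Σx^2·x^2 = 4434, Σx·z = 678, Σx^2·z = 4916.)
Eliminating b: 4434·(row 1) − 604·(row 2) gives 34244·a = 4434·678 − 604·4916 = 36988, so a = 1321/1223.
Then b = (4916 − 604·(1321/1223))/4434 = 1176/1223.

a = 1.0801, b = 0.9616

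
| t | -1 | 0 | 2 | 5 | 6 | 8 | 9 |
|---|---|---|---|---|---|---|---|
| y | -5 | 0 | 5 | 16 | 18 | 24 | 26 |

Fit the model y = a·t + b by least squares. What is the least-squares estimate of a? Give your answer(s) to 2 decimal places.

a = 3.09

Sums needed: Σt·t = 211, Σt = 29, Σ1 = 7.
Moment sums: Σt·y = 629, Σy = 84.
MᵀM·[a, b]ᵀ = Mᵀy becomes [[211, 29]; [29, 7]]·[a, b]ᵀ = [629, 84]ᵀ.
Eliminating b: 7·(row 1) − 29·(row 2) gives 636·a = 7·629 − 29·84 = 1967, so a = 1967/636.
Then b = (84 − 29·(1967/636))/7 = -517/636.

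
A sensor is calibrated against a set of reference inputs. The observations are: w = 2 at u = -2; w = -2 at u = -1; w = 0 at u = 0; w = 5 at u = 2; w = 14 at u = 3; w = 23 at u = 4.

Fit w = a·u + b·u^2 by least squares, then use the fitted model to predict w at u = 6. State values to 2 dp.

ŵ = 47.06

Sums needed: Σu·u = 34, Σu·u^2 = 90, Σu^2·u^2 = 370.
Right-hand side: Σu·w = 142, Σu^2·w = 520.
XᵀX·[a, b]ᵀ = Xᵀw becomes [[34, 90]; [90, 370]]·[a, b]ᵀ = [142, 520]ᵀ.
Eliminating b: 370·(row 1) − 90·(row 2) gives 4480·a = 370·142 − 90·520 = 5740, so a = 41/32.
Then b = (520 − 90·(41/32))/370 = 35/32.
At u = 6: ŵ = (41/32)·(6) + (35/32)·(36) = 753/16.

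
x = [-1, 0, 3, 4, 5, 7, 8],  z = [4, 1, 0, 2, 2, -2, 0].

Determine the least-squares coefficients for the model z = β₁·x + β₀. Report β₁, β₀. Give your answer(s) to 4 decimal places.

β₁ = -0.3856, β₀ = 2.4322

Normal-equation sums: Σx·x = 164, Σx = 26, Σ1 = 7.
Moment sums: Σx·z = 0, Σz = 7.
So AᵀA·[β₁, β₀]ᵀ = Aᵀz: [[164, 26]; [26, 7]]·[β₁, β₀]ᵀ = [0, 7]ᵀ.
Δ = 164·7 − 26² = 472.
β₁ = (0·7 − 26·7)/472 = -91/236; β₀ = (164·7 − 26·0)/472 = 287/118.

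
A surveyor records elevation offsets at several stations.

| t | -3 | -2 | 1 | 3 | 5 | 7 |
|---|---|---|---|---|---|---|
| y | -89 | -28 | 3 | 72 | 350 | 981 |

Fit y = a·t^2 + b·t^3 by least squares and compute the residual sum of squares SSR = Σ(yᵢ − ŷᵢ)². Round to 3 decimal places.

Entries of MᵀM: Σt^2·t^2 = 3205, Σt^2·t^3 = 19901, Σt^3·t^3 = 134797.
For Mᵀy: Σt^2·y = 56557, Σt^3·y = 384807.
MᵀM·[a, b]ᵀ = Mᵀy becomes [[3205, 19901]; [19901, 134797]]·[a, b]ᵀ = [56557, 384807]ᵀ.
det = 3205·134797 − 19901² = 35974584.
a = (56557·134797 − 19901·384807)/35974584 = -17165089/17987292; b = (3205·384807 − 19901·56557)/35974584 = 53882789/17987292.
Residuals: 234781/499647, -980377/4496823, 4311044/4496823, -292471/999294, -52300/88173, 2413093/8993646; SSR = 15261239/8993646.

SSR = 1.697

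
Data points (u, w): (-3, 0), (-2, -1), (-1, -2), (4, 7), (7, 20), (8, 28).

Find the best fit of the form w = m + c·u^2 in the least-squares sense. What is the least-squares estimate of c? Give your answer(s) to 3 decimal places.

From the data, Σ1 = 6, Σu^2 = 143, Σu^2·u^2 = 6851.
For Mᵀw: Σw = 52, Σu^2·w = 2878.
det = 6·6851 − 143² = 20657.
m = (52·6851 − 143·2878)/20657 = -4254/1589; c = (6·2878 − 143·52)/20657 = 9832/20657.

c = 0.476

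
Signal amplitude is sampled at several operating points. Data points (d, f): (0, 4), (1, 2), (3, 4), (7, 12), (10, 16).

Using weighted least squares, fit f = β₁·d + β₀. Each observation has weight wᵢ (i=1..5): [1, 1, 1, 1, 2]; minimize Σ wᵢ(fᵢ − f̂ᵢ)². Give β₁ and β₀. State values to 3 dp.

β₁ = 1.406, β₀ = 1.734

The normal equations are: 259·β₁ + 31·β₀ = 418;  31·β₁ + 6·β₀ = 54.
Eliminating β₀: 6·(row 1) − 31·(row 2) gives 593·β₁ = 6·418 − 31·54 = 834, so β₁ = 834/593.
Then β₀ = (54 − 31·(834/593))/6 = 1028/593.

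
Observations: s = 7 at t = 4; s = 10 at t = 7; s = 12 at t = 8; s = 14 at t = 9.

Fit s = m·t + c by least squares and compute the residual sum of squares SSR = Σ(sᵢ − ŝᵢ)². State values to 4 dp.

SSR = 0.9643

From the data, Σt·t = 210, Σt = 28, Σ1 = 4.
Right-hand side: Σt·s = 320, Σs = 43.
Normal equations: [[210, 28]; [28, 4]]·[m, c]ᵀ = [320, 43]ᵀ.
Eliminating c: 4·(row 1) − 28·(row 2) gives 56·m = 4·320 − 28·43 = 76, so m = 19/14.
Then c = (43 − 28·(19/14))/4 = 5/4.
Residuals: 9/28, -3/4, -3/28, 15/28; SSR = 27/28.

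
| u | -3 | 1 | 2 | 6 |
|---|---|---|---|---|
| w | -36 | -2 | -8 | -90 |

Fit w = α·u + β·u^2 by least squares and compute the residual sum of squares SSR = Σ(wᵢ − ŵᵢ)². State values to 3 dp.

With design matrix M, MᵀM = [[50, 198]; [198, 1394]] and Mᵀw = [-450, -3598]ᵀ.
Δ = 50·1394 − 198² = 30496.
α = ((-450)·1394 − 198·(-3598))/30496 = 5319/1906; β = (50·(-3598) − 198·(-450))/30496 = -5675/1906.
Residuals: -792/953, -1728/953, -1593/953, 423/953; SSR = 6642/953.

SSR = 6.970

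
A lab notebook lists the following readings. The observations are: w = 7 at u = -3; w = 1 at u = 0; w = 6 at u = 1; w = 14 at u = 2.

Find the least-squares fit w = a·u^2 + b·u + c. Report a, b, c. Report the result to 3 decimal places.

a = 1.691, b = 3.102, c = 1.083

Sums needed: Σu^2·u^2 = 98, Σu^2·u = -18, Σu^2 = 14, Σu·u = 14, Σu = 0, Σ1 = 4.
Moment sums: Σu^2·w = 125, Σu·w = 13, Σw = 28.
Inverting the 3×3 Gram matrix, [a, b, c]ᵀ = [306/181, 1123/362, 196/181]ᵀ.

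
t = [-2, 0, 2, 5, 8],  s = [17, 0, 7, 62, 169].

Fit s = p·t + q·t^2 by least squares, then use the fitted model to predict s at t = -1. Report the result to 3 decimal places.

Setting ∂/∂p … = 0 gives: 97·p + 637·q = 1642;  637·p + 4753·q = 12462.
(Σt·t = 97, Σt·t^2 = 637, Σt^2·t^2 = 4753, Σt·s = 1642, Σt^2·s = 12462.)
det = 97·4753 − 637² = 55272.
p = (1642·4753 − 637·12462)/55272 = -683/282; q = (97·12462 − 637·1642)/55272 = 40715/13818.
At t = -1: ŝ = (-683/282)·(-1) + (40715/13818)·(1) = 37091/6909.

ŝ = 5.369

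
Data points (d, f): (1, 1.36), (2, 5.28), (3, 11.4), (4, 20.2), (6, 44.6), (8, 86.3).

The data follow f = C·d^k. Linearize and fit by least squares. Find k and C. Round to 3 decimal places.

Linearized form: ln f = k·ln d + ln C. From the 6 transformed points,
Over the data: Σln d = 7.0493, Σ(ln d)² = 11.1437, Σln f = 15.6663, Σln d·ln f = 24.0681.
Normal system: [[11.1437, 7.0493]; [7.0493, 6]]·[k, ln C]ᵀ = [24.0681, 15.6663]ᵀ.
Δ = 11.1437·6 − (7.0493)² = 17.1702; k = (24.0681·6 − 7.0493·15.6663)/17.1702 = 1.97862, ln C = (11.1437·15.6663 − 7.0493·24.0681)/17.1702 = 0.28641, so C = exp(0.28641) = 1.33164.

k = 1.979, C = 1.332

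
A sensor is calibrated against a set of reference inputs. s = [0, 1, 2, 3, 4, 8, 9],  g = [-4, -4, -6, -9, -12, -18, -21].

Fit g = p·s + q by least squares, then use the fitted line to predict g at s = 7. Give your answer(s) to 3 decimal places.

Entries of AᵀA: Σs·s = 175, Σs = 27, Σ1 = 7.
And Σs·g = -424, Σg = -74.
So AᵀA·[p, q]ᵀ = Aᵀg: [[175, 27]; [27, 7]]·[p, q]ᵀ = [-424, -74]ᵀ.
det = 175·7 − 27² = 496.
p = ((-424)·7 − 27·(-74))/496 = -485/248; q = (175·(-74) − 27·(-424))/496 = -751/248.
At s = 7: ĝ = (-485/248)·(7) + (-751/248)·(1) = -2073/124.

ĝ = -16.718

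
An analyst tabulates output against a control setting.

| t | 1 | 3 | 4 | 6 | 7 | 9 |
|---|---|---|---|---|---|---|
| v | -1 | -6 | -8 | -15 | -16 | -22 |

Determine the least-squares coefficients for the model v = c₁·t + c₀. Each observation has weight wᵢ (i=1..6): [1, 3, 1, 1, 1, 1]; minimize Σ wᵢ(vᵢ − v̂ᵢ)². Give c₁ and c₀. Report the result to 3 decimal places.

c₁ = -2.646, c₀ = 1.906

Compute the Gram sums: Σwᵢ·t·t = 210, Σwᵢ·t = 36, Σwᵢ·1 = 8.
Right-hand side: Σwᵢ·t·v = -487, Σwᵢ·v = -80.
XᵀWX·[c₁, c₀]ᵀ = XᵀWv becomes [[210, 36]; [36, 8]]·[c₁, c₀]ᵀ = [-487, -80]ᵀ.
Eliminating c₀: 8·(row 1) − 36·(row 2) gives 384·c₁ = 8·(-487) − 36·(-80) = -1016, so c₁ = -127/48.
Then c₀ = ((-80) − 36·(-127/48))/8 = 61/32.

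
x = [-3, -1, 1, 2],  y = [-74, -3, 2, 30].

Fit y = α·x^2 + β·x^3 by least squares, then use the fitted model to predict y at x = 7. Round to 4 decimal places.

From the data, Σx^2·x^2 = 99, Σx^2·x^3 = -211, Σx^3·x^3 = 795.
For Mᵀy: Σx^2·y = -547, Σx^3·y = 2243.
det = 99·795 − (-211)² = 34184.
α = ((-547)·795 − (-211)·2243)/34184 = 4801/4273; β = (99·2243 − (-211)·(-547))/34184 = 13330/4273.
At x = 7: ŷ = (4801/4273)·(49) + (13330/4273)·(343) = 4807439/4273.

ŷ = 1125.0735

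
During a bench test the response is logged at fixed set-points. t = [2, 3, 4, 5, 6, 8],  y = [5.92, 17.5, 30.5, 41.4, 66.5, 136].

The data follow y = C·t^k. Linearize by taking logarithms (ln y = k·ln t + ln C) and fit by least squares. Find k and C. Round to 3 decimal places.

k = 2.176, C = 1.408

With ln yᵢ as the transformed response and ln tᵢ as the regressor:
AᵀA = [[13.7340, 8.6587]; [8.6587, 6]], rhs = [32.8434, 20.8914]ᵀ  (here Σln t = 8.6587, Σ(ln t)² = 13.7340, Σln y = 20.8914, Σln t·ln y = 32.8434).
Slope k = (n·Σln t·ln y − Σln t·Σln y)/(n·Σ(ln t)² − (Σln t)²) = (6·32.8434 − 8.6587·20.8914)/7.4309 = 2.17580; ln C = (Σln y − k·Σln t)/n = 0.34196, so C = exp(0.34196) = 1.40771.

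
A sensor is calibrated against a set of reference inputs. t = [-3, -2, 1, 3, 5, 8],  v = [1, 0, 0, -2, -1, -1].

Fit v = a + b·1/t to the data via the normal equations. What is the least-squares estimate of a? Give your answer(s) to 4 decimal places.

The normal system XᵀX·[a, b]ᵀ = Xᵀv is [[6, 33/40]; [33/40, 22001/14400]]·[a, b]ᵀ = [-3, -53/40]ᵀ.
Δ = 6·(22001/14400) − (33/40)² = 8147/960.
a = ((-3)·(22001/14400) − (33/40)·(-53/40))/(8147/960) = -16754/40735; b = (6·(-53/40) − (33/40)·(-3))/(8147/960) = -5256/8147.

a = -0.4113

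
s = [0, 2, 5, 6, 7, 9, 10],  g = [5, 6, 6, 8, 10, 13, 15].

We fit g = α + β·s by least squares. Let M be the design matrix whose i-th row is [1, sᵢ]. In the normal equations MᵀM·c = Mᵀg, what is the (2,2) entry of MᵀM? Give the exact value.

Row 2 ↔ basis s, column 2 ↔ basis s, so (MᵀM)_{2,2} = Σᵢ (s)·(s) = (0)·(0) + (2)·(2) + (5)·(5) + (6)·(6) + (7)·(7) + (9)·(9) + (10)·(10) = 295.

295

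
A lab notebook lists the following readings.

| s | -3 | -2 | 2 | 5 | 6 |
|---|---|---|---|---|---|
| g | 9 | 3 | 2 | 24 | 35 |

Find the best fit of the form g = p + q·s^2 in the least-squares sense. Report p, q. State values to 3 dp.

p = -1.095, q = 1.006

MᵀM·[p, q]ᵀ = Mᵀg reads: 5·p + 78·q = 73;  78·p + 2034·q = 1961.
det = 5·2034 − 78² = 4086.
p = (73·2034 − 78·1961)/4086 = -746/681; q = (5·1961 − 78·73)/4086 = 4111/4086.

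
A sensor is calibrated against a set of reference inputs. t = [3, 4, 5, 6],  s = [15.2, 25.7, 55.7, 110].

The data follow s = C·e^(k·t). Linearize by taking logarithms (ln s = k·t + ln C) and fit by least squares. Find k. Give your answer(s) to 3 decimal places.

Let Y = ln s. Fitting Y = k·t + ln C by least squares:
Σt = 18.0000, Σ(t)² = 86.0000, Σln s = 14.6882, Σt·ln s = 69.4526.
Equations: 86.0000·k + 18.0000·ln C = 69.4526;  18.0000·k + 4·ln C = 14.6882.
Slope k = (n·Σt·ln s − Σt·Σln s)/(n·Σ(t)² − (Σt)²) = (4·69.4526 − 18.0000·14.6882)/20.0000 = 0.67110; ln C = (Σln s − k·Σt)/n = 0.65209.

k = 0.671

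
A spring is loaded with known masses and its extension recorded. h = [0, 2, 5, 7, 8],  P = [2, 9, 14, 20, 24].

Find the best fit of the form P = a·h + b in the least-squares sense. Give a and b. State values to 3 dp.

The normal system AᵀA·[a, b]ᵀ = AᵀP is [[142, 22]; [22, 5]]·[a, b]ᵀ = [420, 69]ᵀ.
Eliminating b: 5·(row 1) − 22·(row 2) gives 226·a = 5·420 − 22·69 = 582, so a = 291/113.
Then b = (69 − 22·(291/113))/5 = 279/113.

a = 2.575, b = 2.469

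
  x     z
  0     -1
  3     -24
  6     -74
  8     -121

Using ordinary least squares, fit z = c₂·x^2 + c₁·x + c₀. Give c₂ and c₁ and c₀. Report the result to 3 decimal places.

c₂ = -1.450, c₁ = -3.427, c₀ = -0.921

Normal-equation sums: Σx^2·x^2 = 5473, Σx^2·x = 755, Σx^2 = 109, Σx·x = 109, Σx = 17, Σ1 = 4.
Right-hand side: Σx^2·z = -10624, Σx·z = -1484, Σz = -220.
Inverting the 3×3 Gram matrix, [c₂, c₁, c₀]ᵀ = [-1105/762, -2611/762, -117/127]ᵀ.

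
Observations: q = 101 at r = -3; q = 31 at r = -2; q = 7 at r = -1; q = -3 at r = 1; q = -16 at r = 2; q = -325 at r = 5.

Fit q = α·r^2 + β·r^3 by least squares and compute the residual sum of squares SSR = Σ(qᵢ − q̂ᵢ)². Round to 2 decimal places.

SSR = 10.66

Entries of AᵀA: Σr^2·r^2 = 740, Σr^2·r^3 = 2882, Σr^3·r^3 = 16484.
And Σr^2·q = -7152, Σr^3·q = -43738.
AᵀA·[α, β]ᵀ = Aᵀq becomes [[740, 2882]; [2882, 16484]]·[α, β]ᵀ = [-7152, -43738]ᵀ.
Eliminating β: 16484·(row 1) − 2882·(row 2) gives 3892236·α = 16484·(-7152) − 2882·(-43738) = 8159348, so α = 2039837/973059.
Then β = ((-43738) − 2882·(2039837/973059))/16484 = -2938514/973059.
Residuals: 193516/324353, -500877/324353, 1833062/973059, -673500/324353, -220180/973059, 74150/973059; SSR = 10370851/973059.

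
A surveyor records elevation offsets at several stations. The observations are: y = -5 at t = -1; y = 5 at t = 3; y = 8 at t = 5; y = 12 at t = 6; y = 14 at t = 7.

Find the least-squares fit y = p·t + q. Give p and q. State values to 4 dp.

p = 2.3500, q = -2.6000

XᵀX·[p, q]ᵀ = Xᵀy reads: 120·p + 20·q = 230;  20·p + 5·q = 34.
Eliminating q: 5·(row 1) − 20·(row 2) gives 200·p = 5·230 − 20·34 = 470, so p = 47/20.
Then q = (34 − 20·(47/20))/5 = -13/5.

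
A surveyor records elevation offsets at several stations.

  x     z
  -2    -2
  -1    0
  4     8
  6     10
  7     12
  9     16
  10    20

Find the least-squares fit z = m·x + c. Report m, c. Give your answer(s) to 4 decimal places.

m = 1.6913, c = 1.1696

From the data, Σx·x = 287, Σx = 33, Σ1 = 7.
And Σx·z = 524, Σz = 64.
So AᵀA·[m, c]ᵀ = Aᵀz: [[287, 33]; [33, 7]]·[m, c]ᵀ = [524, 64]ᵀ.
det = 287·7 − 33² = 920.
m = (524·7 − 33·64)/920 = 389/230; c = (287·64 − 33·524)/920 = 269/230.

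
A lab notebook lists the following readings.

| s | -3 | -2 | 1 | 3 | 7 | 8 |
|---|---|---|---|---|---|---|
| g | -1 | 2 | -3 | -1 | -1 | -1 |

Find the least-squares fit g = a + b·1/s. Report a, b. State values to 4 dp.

From the data, Σ1 = 6, Σ1/s = 43/56, Σ1/s·1/s = 42569/28224.
Right-hand side: Σg = -5, Σ1/s·g = -239/56.
Eliminating b: (42569/28224)·(row 1) − (43/56)·(row 2) gives (79591/9408)·a = (42569/28224)·(-5) − (43/56)·(-239/56) = -3761/882, so a = -120352/238773.
Then b = ((-239/56) − (43/56)·(-120352/238773))/(42569/28224) = -204792/79591.

a = -0.5040, b = -2.5731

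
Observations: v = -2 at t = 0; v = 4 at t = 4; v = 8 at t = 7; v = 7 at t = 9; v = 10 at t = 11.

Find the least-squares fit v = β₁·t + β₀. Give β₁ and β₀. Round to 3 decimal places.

Entries of MᵀM: Σt·t = 267, Σt = 31, Σ1 = 5.
Right-hand side: Σt·v = 245, Σv = 27.
Normal equations: [[267, 31]; [31, 5]]·[β₁, β₀]ᵀ = [245, 27]ᵀ.
Eliminating β₀: 5·(row 1) − 31·(row 2) gives 374·β₁ = 5·245 − 31·27 = 388, so β₁ = 194/187.
Then β₀ = (27 − 31·(194/187))/5 = -193/187.

β₁ = 1.037, β₀ = -1.032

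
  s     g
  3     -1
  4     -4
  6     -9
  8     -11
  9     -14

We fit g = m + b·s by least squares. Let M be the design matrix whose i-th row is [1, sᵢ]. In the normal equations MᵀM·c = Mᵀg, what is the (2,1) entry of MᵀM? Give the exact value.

30

Row 2 ↔ basis s, column 1 ↔ basis 1, so (MᵀM)_{2,1} = Σᵢ s = (3)·(1) + (4)·(1) + (6)·(1) + (8)·(1) + (9)·(1) = 30.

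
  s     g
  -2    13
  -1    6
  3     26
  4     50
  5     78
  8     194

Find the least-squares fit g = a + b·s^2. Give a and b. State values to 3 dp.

a = 1.413, b = 3.013

From the data, Σ1 = 6, Σs^2 = 119, Σs^2·s^2 = 5075.
For Xᵀg: Σg = 367, Σs^2·g = 15458.
So XᵀX·[a, b]ᵀ = Xᵀg: [[6, 119]; [119, 5075]]·[a, b]ᵀ = [367, 15458]ᵀ.
Δ = 6·5075 − 119² = 16289.
a = (367·5075 − 119·15458)/16289 = 253/179; b = (6·15458 − 119·367)/16289 = 3775/1253.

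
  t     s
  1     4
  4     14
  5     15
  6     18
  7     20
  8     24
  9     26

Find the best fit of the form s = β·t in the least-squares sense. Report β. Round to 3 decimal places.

Forming XᵀX = [[272]] and Xᵀs = [809]ᵀ gives XᵀX·[β]ᵀ = Xᵀs.
β = 809/272 = 2.97426.

β = 2.974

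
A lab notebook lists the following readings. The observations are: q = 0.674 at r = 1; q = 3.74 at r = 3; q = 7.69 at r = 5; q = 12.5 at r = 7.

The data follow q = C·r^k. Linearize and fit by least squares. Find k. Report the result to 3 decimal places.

Taking logs, ln q = k·ln r + ln C, so regress ln q on ln r.
XᵀX = [[7.5838, 4.6540]; [4.6540, 4]], rhs = [9.6471, 5.4902]ᵀ  (here Σln r = 4.6540, Σ(ln r)² = 7.5838, Σln q = 5.4902, Σln r·ln q = 9.6471).
Δ = 7.5838·4 − (4.6540)² = 8.6759; k = (9.6471·4 − 4.6540·5.4902)/8.6759 = 1.50271, ln C = (7.5838·5.4902 − 4.6540·9.6471)/8.6759 = -0.37583.

k = 1.503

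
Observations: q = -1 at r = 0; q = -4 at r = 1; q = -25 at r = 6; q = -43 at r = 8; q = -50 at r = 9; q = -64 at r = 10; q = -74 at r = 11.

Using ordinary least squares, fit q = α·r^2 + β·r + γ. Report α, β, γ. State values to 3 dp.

Compute the Gram sums: Σr^2·r^2 = 36595, Σr^2·r = 3789, Σr^2 = 403, Σr·r = 403, Σr = 45, Σ1 = 7.
And Σr^2·q = -23060, Σr·q = -2402, Σq = -261.
XᵀX·[α, β, γ]ᵀ = Xᵀq becomes [[36595, 3789, 403]; [3789, 403, 45]; [403, 45, 7]]·[α, β, γ]ᵀ = [-23060, -2402, -261]ᵀ.
Solving the 3×3 system (Gaussian elimination) gives α = -40105/76272, β = -21031/25424, γ = -32339/19068.

α = -0.526, β = -0.827, γ = -1.696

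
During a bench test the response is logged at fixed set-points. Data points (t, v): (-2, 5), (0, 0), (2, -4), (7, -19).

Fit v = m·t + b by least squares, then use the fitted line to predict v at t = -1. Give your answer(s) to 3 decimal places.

The normal equations are: 57·m + 7·b = -151;  7·m + 4·b = -18.
(Σt·t = 57, Σt = 7, Σ1 = 4, Σt·v = -151, Σv = -18.)
Determinant 57·4 − 7² = 179.
m = ((-151)·4 − 7·(-18))/179 = -478/179; b = (57·(-18) − 7·(-151))/179 = 31/179.
At t = -1: v̂ = (-478/179)·(-1) + (31/179)·(1) = 509/179.

v̂ = 2.844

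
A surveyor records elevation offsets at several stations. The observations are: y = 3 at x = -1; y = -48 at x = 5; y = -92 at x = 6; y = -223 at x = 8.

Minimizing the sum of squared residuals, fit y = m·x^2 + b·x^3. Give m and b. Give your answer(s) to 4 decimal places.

The normal equations are: 6018·m + 43668·b = -18781;  43668·m + 324426·b = -140051.
(Σx^2·x^2 = 6018, Σx^2·x^3 = 43668, Σx^3·x^3 = 324426, Σx^2·y = -18781, Σx^3·y = -140051.)
Eliminating b: 324426·(row 1) − 43668·(row 2) gives 45501444·m = 324426·(-18781) − 43668·(-140051) = 22702362, so m = 3783727/7583574.
Then b = ((-140051) − 43668·(3783727/7583574))/324426 = -3783035/7583574.

m = 0.4989, b = -0.4988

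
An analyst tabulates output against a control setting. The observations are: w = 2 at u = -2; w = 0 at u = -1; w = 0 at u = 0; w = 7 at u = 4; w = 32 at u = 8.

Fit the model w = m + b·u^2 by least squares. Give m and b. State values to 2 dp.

Entries of MᵀM: Σ1 = 5, Σu^2 = 85, Σu^2·u^2 = 4369.
Right-hand side: Σw = 41, Σu^2·w = 2168.
Eliminating b: 4369·(row 1) − 85·(row 2) gives 14620·m = 4369·41 − 85·2168 = -5151, so m = -303/860.
Then b = (2168 − 85·(-303/860))/4369 = 1471/2924.

m = -0.35, b = 0.50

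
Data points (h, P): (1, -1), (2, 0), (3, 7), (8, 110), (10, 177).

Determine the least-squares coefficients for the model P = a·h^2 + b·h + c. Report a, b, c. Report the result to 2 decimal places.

a = 2.11, b = -3.20, c = -1.21

Entries of AᵀA: Σh^2·h^2 = 14194, Σh^2·h = 1548, Σh^2 = 178, Σh·h = 178, Σh = 24, Σ1 = 5.
And Σh^2·P = 24802, Σh·P = 2670, ΣP = 293.
So AᵀA·[a, b, c]ᵀ = AᵀP: [[14194, 1548, 178]; [1548, 178, 24]; [178, 24, 5]]·[a, b, c]ᵀ = [24802, 2670, 293]ᵀ.
Row-reducing yields a = 32598/15439, b = -49383/15439, c = -18725/15439.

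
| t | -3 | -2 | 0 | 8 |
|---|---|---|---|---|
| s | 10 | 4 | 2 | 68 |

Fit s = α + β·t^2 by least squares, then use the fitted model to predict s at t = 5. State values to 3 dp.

ŝ = 27.026

Sums needed: Σ1 = 4, Σt^2 = 77, Σt^2·t^2 = 4193.
Right-hand side: Σs = 84, Σt^2·s = 4458.
So MᵀM·[α, β]ᵀ = Mᵀs: [[4, 77]; [77, 4193]]·[α, β]ᵀ = [84, 4458]ᵀ.
Eliminating β: 4193·(row 1) − 77·(row 2) gives 10843·α = 4193·84 − 77·4458 = 8946, so α = 1278/1549.
Then β = (4458 − 77·(1278/1549))/4193 = 11364/10843.
At t = 5: ŝ = (1278/1549)·(1) + (11364/10843)·(25) = 293046/10843.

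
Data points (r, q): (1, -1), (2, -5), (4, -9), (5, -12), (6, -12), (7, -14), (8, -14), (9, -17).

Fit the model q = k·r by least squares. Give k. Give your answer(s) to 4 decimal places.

From the data, Σr·r = 276.
And Σr·q = -542.
So AᵀA·[k]ᵀ = Aᵀq: [[276]]·[k]ᵀ = [-542]ᵀ.
k = (-542)/276 = -1.96377.

k = -1.9638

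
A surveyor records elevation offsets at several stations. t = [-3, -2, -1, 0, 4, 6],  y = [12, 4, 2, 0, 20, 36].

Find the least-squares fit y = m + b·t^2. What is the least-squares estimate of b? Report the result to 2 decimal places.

From the data, Σ1 = 6, Σt^2 = 66, Σt^2·t^2 = 1650.
Right-hand side: Σy = 74, Σt^2·y = 1742.
So MᵀM·[m, b]ᵀ = Mᵀy: [[6, 66]; [66, 1650]]·[m, b]ᵀ = [74, 1742]ᵀ.
Determinant 6·1650 − 66² = 5544.
m = (74·1650 − 66·1742)/5544 = 9/7; b = (6·1742 − 66·74)/5544 = 232/231.

b = 1.00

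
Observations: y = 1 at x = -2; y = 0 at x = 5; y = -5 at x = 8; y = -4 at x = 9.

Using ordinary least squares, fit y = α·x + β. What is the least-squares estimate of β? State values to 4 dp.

AᵀA·[α, β]ᵀ = Aᵀy reads: 174·α + 20·β = -78;  20·α + 4·β = -8.
Determinant 174·4 − 20² = 296.
α = ((-78)·4 − 20·(-8))/296 = -19/37; β = (174·(-8) − 20·(-78))/296 = 21/37.

β = 0.5676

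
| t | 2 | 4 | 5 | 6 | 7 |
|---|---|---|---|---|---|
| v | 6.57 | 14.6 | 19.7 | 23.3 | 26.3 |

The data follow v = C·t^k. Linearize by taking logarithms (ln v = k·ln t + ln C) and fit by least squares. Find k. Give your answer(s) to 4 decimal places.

Let Y = ln v. Fitting Y = k·ln t + ln C by least squares:
Σln t = 7.4265, Σ(ln t)² = 11.9895, Σln v = 13.9622, Σln t·ln v = 21.8222.
Equations: 11.9895·k + 7.4265·ln C = 21.8222;  7.4265·k + 5·ln C = 13.9622.
Slope k = (n·Σln t·ln v − Σln t·Σln v)/(n·Σ(ln t)² − (Σln t)²) = (5·21.8222 − 7.4265·13.9622)/4.7940 = 1.13065; ln C = (Σln v − k·Σln t)/n = 1.11307.

k = 1.1307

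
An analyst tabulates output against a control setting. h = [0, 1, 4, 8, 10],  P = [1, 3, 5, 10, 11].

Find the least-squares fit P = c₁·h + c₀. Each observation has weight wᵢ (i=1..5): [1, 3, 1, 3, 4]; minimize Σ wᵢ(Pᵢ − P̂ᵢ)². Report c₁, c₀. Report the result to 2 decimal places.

c₁ = 0.96, c₀ = 1.76

Sums needed: Σwᵢ·h·h = 611, Σwᵢ·h = 71, Σwᵢ·1 = 12.
And Σwᵢ·h·P = 709, Σwᵢ·P = 89.
AᵀWA·[c₁, c₀]ᵀ = AᵀWP becomes [[611, 71]; [71, 12]]·[c₁, c₀]ᵀ = [709, 89]ᵀ.
det = 611·12 − 71² = 2291.
c₁ = (709·12 − 71·89)/2291 = 2189/2291; c₀ = (611·89 − 71·709)/2291 = 4040/2291.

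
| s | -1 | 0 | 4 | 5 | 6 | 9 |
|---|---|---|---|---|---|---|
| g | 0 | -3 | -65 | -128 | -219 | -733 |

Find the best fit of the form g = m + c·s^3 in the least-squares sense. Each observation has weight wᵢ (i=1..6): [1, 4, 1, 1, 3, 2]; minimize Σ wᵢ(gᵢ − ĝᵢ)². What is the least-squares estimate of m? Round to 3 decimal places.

Entries of MᵀWM: Σwᵢ·1 = 12, Σwᵢ·s^3 = 2294, Σwᵢ·s^3·s^3 = 1222572.
For MᵀWg: Σwᵢ·g = -2328, Σwᵢ·s^3·g = -1230786.
MᵀWM·[m, c]ᵀ = MᵀWg becomes [[12, 2294]; [2294, 1222572]]·[m, c]ᵀ = [-2328, -1230786]ᵀ.
det = 12·1222572 − 2294² = 9408428.
m = ((-2328)·1222572 − 2294·(-1230786))/9408428 = -5681133/2352107; c = (12·(-1230786) − 2294·(-2328))/9408428 = -2357250/2352107.

m = -2.415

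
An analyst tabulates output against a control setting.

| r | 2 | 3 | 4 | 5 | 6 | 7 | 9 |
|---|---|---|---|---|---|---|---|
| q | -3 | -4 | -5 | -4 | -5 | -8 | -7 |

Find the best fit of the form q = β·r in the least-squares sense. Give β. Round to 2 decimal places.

Forming MᵀM = [[220]] and Mᵀq = [-207]ᵀ gives MᵀM·[β]ᵀ = Mᵀq.
β = (-207)/220 = -0.940909.

β = -0.94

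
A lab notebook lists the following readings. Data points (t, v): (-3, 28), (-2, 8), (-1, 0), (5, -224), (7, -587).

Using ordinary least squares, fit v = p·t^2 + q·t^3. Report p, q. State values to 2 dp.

Normal-equation sums: Σt^2·t^2 = 3124, Σt^2·t^3 = 19656, Σt^3·t^3 = 134068.
Moment sums: Σt^2·v = -34079, Σt^3·v = -230161.
So XᵀX·[p, q]ᵀ = Xᵀv: [[3124, 19656]; [19656, 134068]]·[p, q]ᵀ = [-34079, -230161]ᵀ.
Δ = 3124·134068 − 19656² = 32470096.
p = ((-34079)·134068 − 19656·(-230161))/32470096 = -11214689/8117524; q = (3124·(-230161) − 19656·(-34079))/32470096 = -12291535/8117524.

p = -1.38, q = -1.51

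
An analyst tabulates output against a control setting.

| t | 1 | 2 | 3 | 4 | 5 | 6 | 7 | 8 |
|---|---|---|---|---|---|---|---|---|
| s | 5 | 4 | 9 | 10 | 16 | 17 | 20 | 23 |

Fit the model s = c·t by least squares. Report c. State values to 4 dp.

c = 2.8725

Sums needed: Σt·t = 204.
For Mᵀs: Σt·s = 586.
Normal equations: [[204]]·[c]ᵀ = [586]ᵀ.
c = 586/204 = 2.87255.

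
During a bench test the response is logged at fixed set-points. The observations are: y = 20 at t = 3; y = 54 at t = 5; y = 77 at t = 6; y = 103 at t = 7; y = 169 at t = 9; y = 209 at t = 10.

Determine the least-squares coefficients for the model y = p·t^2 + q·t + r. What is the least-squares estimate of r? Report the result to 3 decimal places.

Entries of AᵀA: Σt^2·t^2 = 20964, Σt^2·t = 2440, Σt^2 = 300, Σt·t = 300, Σt = 40, Σ1 = 6.
Moment sums: Σt^2·y = 43938, Σt·y = 5124, Σy = 632.
AᵀA·[p, q, r]ᵀ = Aᵀy becomes [[20964, 2440, 300]; [2440, 300, 40]; [300, 40, 6]]·[p, q, r]ᵀ = [43938, 5124, 632]ᵀ.
Row-reducing yields p = 61/30, q = 12/25, r = 7/15.

r = 0.467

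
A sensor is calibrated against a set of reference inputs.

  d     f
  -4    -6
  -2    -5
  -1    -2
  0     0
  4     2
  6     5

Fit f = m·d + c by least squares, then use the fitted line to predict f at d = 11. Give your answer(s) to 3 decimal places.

f̂ = 10.308

The normal system AᵀA·[m, c]ᵀ = Aᵀf is [[73, 3]; [3, 6]]·[m, c]ᵀ = [74, -6]ᵀ.
Eliminating c: 6·(row 1) − 3·(row 2) gives 429·m = 6·74 − 3·(-6) = 462, so m = 14/13.
Then c = ((-6) − 3·(14/13))/6 = -20/13.
At d = 11: f̂ = (14/13)·(11) + (-20/13)·(1) = 134/13.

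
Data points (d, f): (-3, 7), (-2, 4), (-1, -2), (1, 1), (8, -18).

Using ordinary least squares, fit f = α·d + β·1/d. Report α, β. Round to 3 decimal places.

Setting ∂/∂α … = 0 gives: 79·α + 5·β = -170;  5·α + (1369/576)·β = -43/12.
Δ = 79·(1369/576) − 5² = 93751/576.
α = ((-170)·(1369/576) − 5·(-43/12))/(93751/576) = -222410/93751; β = (79·(-43/12) − 5·(-170))/(93751/576) = 326544/93751.

α = -2.372, β = 3.483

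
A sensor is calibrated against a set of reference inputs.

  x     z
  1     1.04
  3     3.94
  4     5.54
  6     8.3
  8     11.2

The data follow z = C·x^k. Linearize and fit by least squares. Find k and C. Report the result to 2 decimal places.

With ln zᵢ as the transformed response and ln xᵢ as the regressor:
Σln x = 6.3561, Σ(ln x)² = 10.6632, Σln z = 7.6546, Σln x·ln z = 12.6953.
Equations: 10.6632·k + 6.3561·ln C = 12.6953;  6.3561·k + 5·ln C = 7.6546.
Δ = 10.6632·5 − (6.3561)² = 12.9161; k = (12.6953·5 − 6.3561·7.6546)/12.9161 = 1.14766, ln C = (10.6632·7.6546 − 6.3561·12.6953)/12.9161 = 0.07199, so C = exp(0.07199) = 1.07464.

k = 1.15, C = 1.07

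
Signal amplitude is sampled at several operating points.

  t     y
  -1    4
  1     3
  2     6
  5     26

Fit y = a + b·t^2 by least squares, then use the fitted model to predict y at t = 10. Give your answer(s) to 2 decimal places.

Setting ∂/∂a … = 0 gives: 4·a + 31·b = 39;  31·a + 643·b = 681.
Eliminating b: 643·(row 1) − 31·(row 2) gives 1611·a = 643·39 − 31·681 = 3966, so a = 1322/537.
Then b = (681 − 31·(1322/537))/643 = 505/537.
At t = 10: ŷ = (1322/537)·(1) + (505/537)·(100) = 17274/179.

ŷ = 96.50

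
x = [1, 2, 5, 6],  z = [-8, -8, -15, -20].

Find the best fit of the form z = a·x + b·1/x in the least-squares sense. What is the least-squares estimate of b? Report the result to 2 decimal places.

Normal-equation sums: Σx·x = 66, Σx·1/x = 4, Σ1/x·1/x = 593/450.
Moment sums: Σx·z = -219, Σ1/x·z = -55/3.
MᵀM·[a, b]ᵀ = Mᵀz becomes [[66, 4]; [4, 593/450]]·[a, b]ᵀ = [-219, -55/3]ᵀ.
Δ = 66·(593/450) − 4² = 5323/75.
a = ((-219)·(593/450) − 4·(-55/3))/(5323/75) = -32289/10646; b = (66·(-55/3) − 4·(-219))/(5323/75) = -25050/5323.

b = -4.71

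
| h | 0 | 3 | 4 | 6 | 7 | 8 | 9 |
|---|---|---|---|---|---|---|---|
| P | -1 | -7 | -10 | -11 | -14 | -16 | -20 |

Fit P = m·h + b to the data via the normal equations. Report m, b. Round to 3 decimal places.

Normal-equation sums: Σh·h = 255, Σh = 37, Σ1 = 7.
Moment sums: Σh·P = -533, ΣP = -79.
Normal equations: [[255, 37]; [37, 7]]·[m, b]ᵀ = [-533, -79]ᵀ.
det = 255·7 − 37² = 416.
m = ((-533)·7 − 37·(-79))/416 = -101/52; b = (255·(-79) − 37·(-533))/416 = -53/52.

m = -1.942, b = -1.019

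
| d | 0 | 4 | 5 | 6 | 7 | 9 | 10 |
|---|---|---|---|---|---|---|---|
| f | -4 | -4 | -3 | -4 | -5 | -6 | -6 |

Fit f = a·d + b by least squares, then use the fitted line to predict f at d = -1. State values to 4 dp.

The normal equations are: 307·a + 41·b = -204;  41·a + 7·b = -32.
(Σd·d = 307, Σd = 41, Σ1 = 7, Σd·f = -204, Σf = -32.)
Δ = 307·7 − 41² = 468.
a = ((-204)·7 − 41·(-32))/468 = -29/117; b = (307·(-32) − 41·(-204))/468 = -365/117.
At d = -1: f̂ = (-29/117)·(-1) + (-365/117)·(1) = -112/39.

f̂ = -2.8718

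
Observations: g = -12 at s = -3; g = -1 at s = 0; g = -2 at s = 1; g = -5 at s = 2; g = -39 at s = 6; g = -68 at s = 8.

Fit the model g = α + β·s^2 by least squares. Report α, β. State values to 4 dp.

α = -1.3150, β = -1.0448

Forming MᵀM = [[6, 114]; [114, 5490]] and Mᵀg = [-127, -5886]ᵀ gives MᵀM·[α, β]ᵀ = Mᵀg.
Δ = 6·5490 − 114² = 19944.
α = ((-127)·5490 − 114·(-5886))/19944 = -1457/1108; β = (6·(-5886) − 114·(-127))/19944 = -3473/3324.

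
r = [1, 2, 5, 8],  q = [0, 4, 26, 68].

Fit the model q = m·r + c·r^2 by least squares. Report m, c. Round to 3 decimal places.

Forming XᵀX = [[94, 646]; [646, 4738]] and Xᵀq = [682, 5018]ᵀ gives XᵀX·[m, c]ᵀ = Xᵀq.
det = 94·4738 − 646² = 28056.
m = (682·4738 − 646·5018)/28056 = -1289/3507; c = (94·5018 − 646·682)/28056 = 3890/3507.

m = -0.368, c = 1.109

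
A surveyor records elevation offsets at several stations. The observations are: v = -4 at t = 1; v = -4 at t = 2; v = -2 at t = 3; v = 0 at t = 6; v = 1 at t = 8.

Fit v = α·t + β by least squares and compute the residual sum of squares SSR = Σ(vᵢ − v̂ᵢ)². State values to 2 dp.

SSR = 0.92

Normal-equation sums: Σt·t = 114, Σt = 20, Σ1 = 5.
Right-hand side: Σt·v = -10, Σv = -9.
Δ = 114·5 − 20² = 170.
α = ((-10)·5 − 20·(-9))/170 = 13/17; β = (114·(-9) − 20·(-10))/170 = -413/85.
Residuals: 8/85, -57/85, 48/85, 23/85, -22/85; SSR = 78/85.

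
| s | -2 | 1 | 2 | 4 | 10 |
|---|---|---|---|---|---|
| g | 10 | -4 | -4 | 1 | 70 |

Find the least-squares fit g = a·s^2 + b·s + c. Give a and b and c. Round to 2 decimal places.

From the data, Σs^2·s^2 = 10289, Σs^2·s = 1065, Σs^2 = 125, Σs·s = 125, Σs = 15, Σ1 = 5.
Moment sums: Σs^2·g = 7036, Σs·g = 672, Σg = 73.
MᵀM·[a, b, c]ᵀ = Mᵀg becomes [[10289, 1065, 125]; [1065, 125, 15]; [125, 15, 5]]·[a, b, c]ᵀ = [7036, 672, 73]ᵀ.
Row-reducing yields a = 1159/1078, b = -19461/5390, c = -557/385.

a = 1.08, b = -3.61, c = -1.45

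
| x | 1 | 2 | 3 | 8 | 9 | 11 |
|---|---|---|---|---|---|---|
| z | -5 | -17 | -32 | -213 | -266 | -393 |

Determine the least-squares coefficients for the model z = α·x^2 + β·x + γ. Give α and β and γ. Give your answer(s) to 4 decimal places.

α = -3.0763, β = -1.9097, γ = 0.0471

The normal equations are: 25396·α + 2608·β + 280·γ = -83092;  2608·α + 280·β + 34·γ = -8556;  280·α + 34·β + 6·γ = -926.
Row-reducing yields α = -38807/12615, β = -24091/12615, γ = 198/4205.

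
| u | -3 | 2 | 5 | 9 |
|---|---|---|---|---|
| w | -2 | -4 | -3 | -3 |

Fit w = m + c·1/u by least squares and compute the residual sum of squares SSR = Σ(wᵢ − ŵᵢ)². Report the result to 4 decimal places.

Sums needed: Σ1 = 4, Σ1/u = 43/90, Σ1/u·1/u = 3349/8100.
Moment sums: Σw = -12, Σ1/u·w = -34/15.
XᵀX·[m, c]ᵀ = Xᵀw becomes [[4, 43/90]; [43/90, 3349/8100]]·[m, c]ᵀ = [-12, -34/15]ᵀ.
det = 4·(3349/8100) − (43/90)² = 1283/900.
m = ((-12)·(3349/8100) − (43/90)·(-34/15))/(1283/900) = -10472/3849; c = (4·(-34/15) − (43/90)·(-12))/(1283/900) = -3000/1283.
Residuals: -226/3849, -424/3849, 725/3849, -25/1283; SSR = 66/1283.

SSR = 0.0514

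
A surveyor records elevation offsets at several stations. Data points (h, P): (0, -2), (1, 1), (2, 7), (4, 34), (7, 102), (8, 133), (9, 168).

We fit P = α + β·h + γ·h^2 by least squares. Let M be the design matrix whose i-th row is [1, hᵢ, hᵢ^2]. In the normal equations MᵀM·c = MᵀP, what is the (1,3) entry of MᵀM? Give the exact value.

Row 1 ↔ basis 1, column 3 ↔ basis h^2, so (MᵀM)_{1,3} = Σᵢ h^2 = (1)·(0) + (1)·(1) + (1)·(4) + (1)·(16) + (1)·(49) + (1)·(64) + (1)·(81) = 215.

215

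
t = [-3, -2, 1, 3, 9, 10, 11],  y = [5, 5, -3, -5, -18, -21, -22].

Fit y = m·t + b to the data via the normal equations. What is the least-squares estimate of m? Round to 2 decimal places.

m = -2.01

With design matrix M, MᵀM = [[325, 29]; [29, 7]] and Mᵀy = [-657, -59]ᵀ.
Eliminating b: 7·(row 1) − 29·(row 2) gives 1434·m = 7·(-657) − 29·(-59) = -2888, so m = -1444/717.
Then b = ((-59) − 29·(-1444/717))/7 = -61/717.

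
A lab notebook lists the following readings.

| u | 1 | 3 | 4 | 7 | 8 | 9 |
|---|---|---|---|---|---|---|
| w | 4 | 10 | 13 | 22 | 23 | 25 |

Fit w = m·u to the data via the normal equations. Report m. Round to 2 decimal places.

m = 2.95

The normal system XᵀX·[m]ᵀ = Xᵀw is [[220]]·[m]ᵀ = [649]ᵀ.
m = 649/220 = 2.95.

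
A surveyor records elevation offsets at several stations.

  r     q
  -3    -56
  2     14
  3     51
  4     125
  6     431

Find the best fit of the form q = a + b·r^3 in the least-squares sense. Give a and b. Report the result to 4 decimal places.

MᵀM·[a, b]ᵀ = Mᵀq reads: 5·a + 288·b = 565;  288·a + 52274·b = 104097.
Determinant 5·52274 − 288² = 178426.
a = (565·52274 − 288·104097)/178426 = -222563/89213; b = (5·104097 − 288·565)/178426 = 357765/178426.

a = -2.4947, b = 2.0051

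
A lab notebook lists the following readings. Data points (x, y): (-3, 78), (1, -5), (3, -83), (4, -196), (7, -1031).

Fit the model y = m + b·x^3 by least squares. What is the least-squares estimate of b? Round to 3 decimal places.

MᵀM·[m, b]ᵀ = Mᵀy reads: 5·m + 408·b = -1237;  408·m + 123204·b = -370529.
Δ = 5·123204 − 408² = 449556.
m = ((-1237)·123204 − 408·(-370529))/449556 = -102293/37463; b = (5·(-370529) − 408·(-1237))/449556 = -1347949/449556.

b = -2.998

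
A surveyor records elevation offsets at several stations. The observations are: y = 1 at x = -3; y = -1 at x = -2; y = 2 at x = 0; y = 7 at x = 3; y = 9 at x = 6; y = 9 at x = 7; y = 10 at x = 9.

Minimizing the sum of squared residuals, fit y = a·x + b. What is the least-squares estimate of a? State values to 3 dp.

a = 0.927

From the data, Σx·x = 188, Σx = 20, Σ1 = 7.
Moment sums: Σx·y = 227, Σy = 37.
Eliminating b: 7·(row 1) − 20·(row 2) gives 916·a = 7·227 − 20·37 = 849, so a = 849/916.
Then b = (37 − 20·(849/916))/7 = 604/229.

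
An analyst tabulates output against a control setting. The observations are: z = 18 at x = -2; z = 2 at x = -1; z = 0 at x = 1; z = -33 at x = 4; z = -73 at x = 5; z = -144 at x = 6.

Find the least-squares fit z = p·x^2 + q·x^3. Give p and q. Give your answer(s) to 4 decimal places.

p = 2.1446, q = -1.0233

With design matrix M, MᵀM = [[2195, 11893]; [11893, 66443]] and Mᵀz = [-7463, -42487]ᵀ.
Determinant 2195·66443 − 11893² = 4398936.
p = ((-7463)·66443 − 11893·(-42487))/4398936 = 1572297/733156; q = (2195·(-42487) − 11893·(-7463))/4398936 = -750251/733156.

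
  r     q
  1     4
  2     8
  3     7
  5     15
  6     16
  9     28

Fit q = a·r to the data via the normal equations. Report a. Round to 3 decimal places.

a = 2.974

The normal equations are: 156·a = 464.
a = 464/156 = 2.97436.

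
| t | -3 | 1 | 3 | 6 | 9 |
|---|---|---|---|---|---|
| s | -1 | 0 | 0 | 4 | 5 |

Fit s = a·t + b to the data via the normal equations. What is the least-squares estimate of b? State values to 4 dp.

With design matrix A, AᵀA = [[136, 16]; [16, 5]] and Aᵀs = [72, 8]ᵀ.
Eliminating b: 5·(row 1) − 16·(row 2) gives 424·a = 5·72 − 16·8 = 232, so a = 29/53.
Then b = (8 − 16·(29/53))/5 = -8/53.

b = -0.1509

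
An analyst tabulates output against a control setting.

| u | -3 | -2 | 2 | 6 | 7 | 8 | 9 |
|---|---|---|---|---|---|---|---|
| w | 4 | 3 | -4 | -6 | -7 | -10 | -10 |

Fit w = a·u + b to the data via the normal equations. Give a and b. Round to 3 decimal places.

The normal system XᵀX·[a, b]ᵀ = Xᵀw is [[247, 27]; [27, 7]]·[a, b]ᵀ = [-281, -30]ᵀ.
Determinant 247·7 − 27² = 1000.
a = ((-281)·7 − 27·(-30))/1000 = -1157/1000; b = (247·(-30) − 27·(-281))/1000 = 177/1000.

a = -1.157, b = 0.177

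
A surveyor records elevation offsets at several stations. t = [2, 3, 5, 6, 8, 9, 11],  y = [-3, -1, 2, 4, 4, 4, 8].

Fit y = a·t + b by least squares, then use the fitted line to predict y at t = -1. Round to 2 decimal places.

ŷ = -5.22

Normal-equation sums: Σt·t = 340, Σt = 44, Σ1 = 7.
Right-hand side: Σt·y = 181, Σy = 18.
MᵀM·[a, b]ᵀ = Mᵀy becomes [[340, 44]; [44, 7]]·[a, b]ᵀ = [181, 18]ᵀ.
Eliminating b: 7·(row 1) − 44·(row 2) gives 444·a = 7·181 − 44·18 = 475, so a = 475/444.
Then b = (18 − 44·(475/444))/7 = -461/111.
At t = -1: ŷ = (475/444)·(-1) + (-461/111)·(1) = -773/148.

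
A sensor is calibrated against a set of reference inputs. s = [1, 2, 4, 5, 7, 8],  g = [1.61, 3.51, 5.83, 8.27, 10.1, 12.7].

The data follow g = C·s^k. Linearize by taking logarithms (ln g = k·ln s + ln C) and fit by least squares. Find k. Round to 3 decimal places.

Taking logs, ln g = k·ln s + ln C, so regress ln g on ln s.
XᵀX = [[13.1032, 7.7142]; [7.7142, 6]], rhs = [16.4996, 10.4616]ᵀ  (here Σln s = 7.7142, Σ(ln s)² = 13.1032, Σln g = 10.4616, Σln s·ln g = 16.4996).
Slope k = (n·Σln s·ln g − Σln s·Σln g)/(n·Σ(ln s)² − (Σln s)²) = (6·16.4996 − 7.7142·10.4616)/19.1098 = 0.95733; ln C = (Σln g − k·Σln s)/n = 0.51277.

k = 0.957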